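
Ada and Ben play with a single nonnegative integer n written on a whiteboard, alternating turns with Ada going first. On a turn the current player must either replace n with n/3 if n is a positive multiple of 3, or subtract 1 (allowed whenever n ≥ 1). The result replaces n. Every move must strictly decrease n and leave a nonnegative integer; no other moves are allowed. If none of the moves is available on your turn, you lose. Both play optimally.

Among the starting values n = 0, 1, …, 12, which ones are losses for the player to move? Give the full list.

Classify positions by backward induction: terminal positions (no move available) are L. From any other position, the mover wins iff some move reaches an L.
n=0: no move → L
n=1: can move to 0, which is L ⇒ W
n=2: the only move is to 1(W), a W ⇒ L
n=3: can move to 2, which is L ⇒ W
n=4: the only move is to 3(W), a W ⇒ L
n=5: can move to 4, which is L ⇒ W
n=6: can move to 2, which is L ⇒ W
n=7: the only move is to 6(W), a W ⇒ L
n=8: can move to 7, which is L ⇒ W
n=9: moves to 3(W), 8(W); every one is W ⇒ L
n=10: can move to 9, which is L ⇒ W
n=11: the only move is to 10(W), a W ⇒ L
n=12: can move to 4, which is L ⇒ W
Reading off the rows marked L gives the requested list; there are 6 such values of n.

0, 2, 4, 7, 9, 11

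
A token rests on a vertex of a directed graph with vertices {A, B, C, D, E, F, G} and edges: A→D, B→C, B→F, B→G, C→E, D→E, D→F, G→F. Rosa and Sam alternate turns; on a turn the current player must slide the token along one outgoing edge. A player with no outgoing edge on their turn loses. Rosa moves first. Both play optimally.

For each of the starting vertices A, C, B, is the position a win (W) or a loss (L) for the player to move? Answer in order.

Label each position W (a win for the player to move) or L (a loss). A position with no legal move is L; any other position is W exactly when some move reaches an L, and L when every move reaches a W.
Every edge goes from a vertex to one that appears earlier in the order F, E, D, C, G, B, A, so processing vertices in that order labels each vertex after all of its successors.
F: no outgoing edge → L
E: no outgoing edge → L
D: W (go to E, an L position)
C: W (go to E, an L position)
G: W (go to F, an L position)
B: W (go to F, an L position)
A: L (sole option D(W) is W)

A: L, C: W, B: W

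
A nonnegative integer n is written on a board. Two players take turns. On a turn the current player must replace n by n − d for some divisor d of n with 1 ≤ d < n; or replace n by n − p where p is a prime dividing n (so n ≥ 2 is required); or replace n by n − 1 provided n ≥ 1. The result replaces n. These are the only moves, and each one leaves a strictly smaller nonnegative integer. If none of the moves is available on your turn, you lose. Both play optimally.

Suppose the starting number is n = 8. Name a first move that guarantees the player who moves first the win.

Positions with no move are L. A position that does have a move is losing for the player to move precisely when every available move leads to a winning position for the opponent. Fill in the labels:
n=0: no move → L
n=1: reaches L-position 0 → W
n=2: reaches L-position 0 → W
n=3: reaches L-position 0 → W
n=4: only reaches 2(W), 3(W), all W → L
n=5: reaches L-position 0 → W
n=6: reaches L-position 4 → W
n=7: reaches L-position 0 → W
n=8: reaches L-position 4 → W
From 8, the L positions reachable in one move are: 4.

Move to 4.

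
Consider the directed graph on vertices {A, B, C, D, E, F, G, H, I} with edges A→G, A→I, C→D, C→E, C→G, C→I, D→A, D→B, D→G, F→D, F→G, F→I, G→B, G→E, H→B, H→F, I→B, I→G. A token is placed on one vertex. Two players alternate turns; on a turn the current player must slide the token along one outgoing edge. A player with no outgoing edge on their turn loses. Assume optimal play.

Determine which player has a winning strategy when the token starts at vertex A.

Use the standard recursion: the mover loses at a terminal position; elsewhere, the mover wins exactly when some move hands the opponent an L position.
Every edge goes from a vertex to one that appears earlier in the order E, B, G, I, A, D, F, H, C, so processing vertices in that order labels each vertex after all of its successors.
E: no outgoing edge → L
B: no outgoing edge → L
G: can move to B, which is L ⇒ W
I: can move to B, which is L ⇒ W
A: moves to I(W), G(W); every one is W ⇒ L
D: can move to A, which is L ⇒ W
F: moves to D(W), I(W), G(W); every one is W ⇒ L
H: can move to F, which is L ⇒ W
C: can move to E, which is L ⇒ W
Every move from A reaches a W position, so the mover loses.

The second player wins.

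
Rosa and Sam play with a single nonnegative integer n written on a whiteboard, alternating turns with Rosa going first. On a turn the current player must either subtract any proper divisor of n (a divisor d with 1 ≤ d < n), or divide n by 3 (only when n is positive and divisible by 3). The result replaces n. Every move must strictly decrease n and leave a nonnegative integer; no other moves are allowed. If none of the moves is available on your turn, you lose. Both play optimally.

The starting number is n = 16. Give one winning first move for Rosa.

Move to 15.

Classify positions by backward induction: terminal positions (no move available) are L. From any other position, the mover wins iff some move reaches an L.
n=0: no move → L
n=1: no move → L
n=2: reaches L-position 1 → W
n=3: reaches L-position 1 → W
n=4: only reaches 2(W), 3(W), all W → L
n=5: reaches L-position 4 → W
n=6: reaches L-position 4 → W
n=7: only reaches 6(W), which is W → L
n=8: reaches L-position 4 → W
n=9: only reaches 3(W), 6(W), 8(W), all W → L
n=10: reaches L-position 9 → W
n=11: only reaches 10(W), which is W → L
n=12: reaches L-position 4 → W
n=13: only reaches 12(W), which is W → L
n=14: reaches L-position 7 → W
n=15: only reaches 5(W), 10(W), 12(W), 14(W), all W → L
n=16: reaches L-position 15 → W
From 16, the L positions reachable in one move are: 15.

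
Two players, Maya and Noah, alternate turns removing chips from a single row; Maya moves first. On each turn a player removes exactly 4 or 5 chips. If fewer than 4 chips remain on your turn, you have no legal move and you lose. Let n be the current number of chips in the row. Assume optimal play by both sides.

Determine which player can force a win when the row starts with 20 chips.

Noah wins.

Use the standard recursion: the mover loses at a terminal position; elsewhere, the mover wins exactly when some move hands the opponent an L position.
n=0: no move → L
n=1: no move → L
n=2: no move → L
n=3: no move → L
n=4: can move to 0, which is L ⇒ W
n=5: can move to 1, which is L ⇒ W
n=6: can move to 2, which is L ⇒ W
n=7: can move to 3, which is L ⇒ W
n=8: can move to 3, which is L ⇒ W
n=9: moves to 5(W), 4(W); every one is W ⇒ L
n=10: moves to 6(W), 5(W); every one is W ⇒ L
n=11: moves to 7(W), 6(W); every one is W ⇒ L
n=12: moves to 8(W), 7(W); every one is W ⇒ L
n=13: can move to 9, which is L ⇒ W
n=14: can move to 10, which is L ⇒ W
n=15: can move to 11, which is L ⇒ W
n=16: can move to 12, which is L ⇒ W
n=17: can move to 12, which is L ⇒ W
n=18: moves to 14(W), 13(W); every one is W ⇒ L
n=19: moves to 15(W), 14(W); every one is W ⇒ L
n=20: moves to 16(W), 15(W); every one is W ⇒ L
Every move from 20 reaches a W position, so the mover loses.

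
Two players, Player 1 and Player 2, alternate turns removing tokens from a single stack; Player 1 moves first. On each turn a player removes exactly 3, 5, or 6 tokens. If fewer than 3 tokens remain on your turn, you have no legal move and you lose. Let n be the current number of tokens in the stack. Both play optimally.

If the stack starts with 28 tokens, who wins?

Build the W/L table. Terminal = L. A non-terminal position is W if it has a move to some L; otherwise it is L.
n=0: no move → L
n=1: no move → L
n=2: no move → L
n=3: can move to 0, which is L ⇒ W
n=4: can move to 1, which is L ⇒ W
n=5: can move to 2, which is L ⇒ W
n=6: can move to 1, which is L ⇒ W
n=7: can move to 2, which is L ⇒ W
n=8: can move to 2, which is L ⇒ W
n=9: moves to 6(W), 4(W), 3(W); every one is W ⇒ L
n=10: moves to 7(W), 5(W), 4(W); every one is W ⇒ L
n=11: moves to 8(W), 6(W), 5(W); every one is W ⇒ L
n=12: can move to 9, which is L ⇒ W
n=13: can move to 10, which is L ⇒ W
n=14: can move to 11, which is L ⇒ W
n=15: can move to 10, which is L ⇒ W
n=16: can move to 11, which is L ⇒ W
n=17: can move to 11, which is L ⇒ W
n=18: moves to 15(W), 13(W), 12(W); every one is W ⇒ L
n=19: moves to 16(W), 14(W), 13(W); every one is W ⇒ L
n=20: moves to 17(W), 15(W), 14(W); every one is W ⇒ L
n=21: can move to 18, which is L ⇒ W
n=22: can move to 19, which is L ⇒ W
n=23: can move to 20, which is L ⇒ W
n=24: can move to 19, which is L ⇒ W
n=25: can move to 20, which is L ⇒ W
n=26: can move to 20, which is L ⇒ W
n=27: moves to 24(W), 22(W), 21(W); every one is W ⇒ L
n=28: moves to 25(W), 23(W), 22(W); every one is W ⇒ L
Every move from 28 reaches a W position, so the mover loses.

Player 2 wins.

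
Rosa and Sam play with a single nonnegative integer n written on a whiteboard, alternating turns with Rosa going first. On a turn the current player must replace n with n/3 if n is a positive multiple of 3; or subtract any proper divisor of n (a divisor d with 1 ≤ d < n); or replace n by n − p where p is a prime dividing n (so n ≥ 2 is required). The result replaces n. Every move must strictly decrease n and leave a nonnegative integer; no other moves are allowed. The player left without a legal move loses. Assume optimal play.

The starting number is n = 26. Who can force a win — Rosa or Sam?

Build the W/L table. Terminal = L. A non-terminal position is W if it has a move to some L; otherwise it is L.
n=0: no move → L
n=1: no move → L
n=2: →0(L), so W
n=3: →0(L), so W
n=4: →2(W), 3(W) — all W, so L
n=5: →0(L), so W
n=6: →4(L), so W
n=7: →0(L), so W
n=8: →4(L), so W
n=9: →3(W), 6(W), 8(W) — all W, so L
n=10: →9(L), so W
n=11: →0(L), so W
n=12: →4(L), so W
n=13: →0(L), so W
n=14: →7(W), 12(W), 13(W) — all W, so L
n=15: →14(L), so W
n=16: →14(L), so W
n=17: →0(L), so W
n=18: →9(L), so W
n=19: →0(L), so W
n=20: →10(W), 15(W), 16(W), 18(W), 19(W) — all W, so L
n=21: →14(L), so W
n=22: →20(L), so W
n=23: →0(L), so W
n=24: →20(L), so W
n=25: →20(L), so W
n=26: →13(W), 24(W), 25(W) — all W, so L
The starting position 26 is L: whatever Rosa does, the opponent receives a W position.

Sam wins.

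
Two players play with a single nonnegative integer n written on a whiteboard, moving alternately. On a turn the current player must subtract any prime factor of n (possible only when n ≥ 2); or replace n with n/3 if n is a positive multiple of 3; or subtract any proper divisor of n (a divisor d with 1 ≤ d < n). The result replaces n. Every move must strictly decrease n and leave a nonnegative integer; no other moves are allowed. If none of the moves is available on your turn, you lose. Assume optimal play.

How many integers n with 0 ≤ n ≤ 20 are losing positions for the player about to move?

Work bottom-up. With no move the player to move loses. Otherwise the position is W if at least one move leads to an L position for the opponent, and L if every move leads to a W.
n=0: no move → L
n=1: no move → L
n=2: reaches L-position 0 → W
n=3: reaches L-position 0 → W
n=4: only reaches 2(W), 3(W), all W → L
n=5: reaches L-position 0 → W
n=6: reaches L-position 4 → W
n=7: reaches L-position 0 → W
n=8: reaches L-position 4 → W
n=9: only reaches 3(W), 6(W), 8(W), all W → L
n=10: reaches L-position 9 → W
n=11: reaches L-position 0 → W
n=12: reaches L-position 4 → W
n=13: reaches L-position 0 → W
n=14: only reaches 7(W), 12(W), 13(W), all W → L
n=15: reaches L-position 14 → W
n=16: reaches L-position 14 → W
n=17: reaches L-position 0 → W
n=18: reaches L-position 9 → W
n=19: reaches L-position 0 → W
n=20: only reaches 10(W), 15(W), 16(W), 18(W), 19(W), all W → L
L entries with 0 ≤ n ≤ 20: n = 0, 1, 4, 9, 14, 20; that makes 6.

6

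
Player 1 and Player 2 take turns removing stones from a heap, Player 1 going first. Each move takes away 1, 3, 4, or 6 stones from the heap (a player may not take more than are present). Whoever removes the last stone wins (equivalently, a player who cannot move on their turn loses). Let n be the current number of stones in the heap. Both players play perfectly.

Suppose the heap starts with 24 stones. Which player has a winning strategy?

Build the W/L table. Terminal = L. A non-terminal position is W if it has a move to some L; otherwise it is L.
n=0: no move → L
n=1: reaches L-position 0 → W
n=2: only reaches 1(W), which is W → L
n=3: reaches L-position 2 → W
n=4: reaches L-position 0 → W
n=5: reaches L-position 2 → W
n=6: reaches L-position 2 → W
n=7: only reaches 6(W), 4(W), 3(W), 1(W), all W → L
n=8: reaches L-position 7 → W
n=9: only reaches 8(W), 6(W), 5(W), 3(W), all W → L
n=10: reaches L-position 9 → W
n=11: reaches L-position 7 → W
n=12: reaches L-position 9 → W
n=13: reaches L-position 9 → W
n=14: only reaches 13(W), 11(W), 10(W), 8(W), all W → L
n=15: reaches L-position 14 → W
n=16: only reaches 15(W), 13(W), 12(W), 10(W), all W → L
n=17: reaches L-position 16 → W
n=18: reaches L-position 14 → W
n=19: reaches L-position 16 → W
n=20: reaches L-position 16 → W
n=21: only reaches 20(W), 18(W), 17(W), 15(W), all W → L
n=22: reaches L-position 21 → W
n=23: only reaches 22(W), 20(W), 19(W), 17(W), all W → L
n=24: reaches L-position 23 → W
From 24 Player 1 can remove 1, leaving 23, reaching an L position.

Player 1 wins.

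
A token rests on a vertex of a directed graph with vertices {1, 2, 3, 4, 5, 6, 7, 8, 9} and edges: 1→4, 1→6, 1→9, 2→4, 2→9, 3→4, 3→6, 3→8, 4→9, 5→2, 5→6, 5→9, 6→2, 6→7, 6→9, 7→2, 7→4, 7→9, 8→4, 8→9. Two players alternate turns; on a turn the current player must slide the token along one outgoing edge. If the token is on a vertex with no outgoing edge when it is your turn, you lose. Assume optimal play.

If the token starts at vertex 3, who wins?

The second player wins.

Label each position W (a win for the player to move) or L (a loss). A position with no legal move is L; any other position is W exactly when some move reaches an L, and L when every move reaches a W.
Every edge goes from a vertex to one that appears earlier in the order 9, 4, 2, 7, 6, 5, 8, 3, 1, so processing vertices in that order labels each vertex after all of its successors.
9: no outgoing edge → L
4: W (go to 9, an L position)
2: W (go to 9, an L position)
7: W (go to 9, an L position)
6: W (go to 9, an L position)
5: W (go to 9, an L position)
8: W (go to 9, an L position)
3: L (options 8(W), 6(W), 4(W) are all W)
1: W (go to 9, an L position)
The starting position 3 is L: whatever the player to move does, the opponent receives a W position.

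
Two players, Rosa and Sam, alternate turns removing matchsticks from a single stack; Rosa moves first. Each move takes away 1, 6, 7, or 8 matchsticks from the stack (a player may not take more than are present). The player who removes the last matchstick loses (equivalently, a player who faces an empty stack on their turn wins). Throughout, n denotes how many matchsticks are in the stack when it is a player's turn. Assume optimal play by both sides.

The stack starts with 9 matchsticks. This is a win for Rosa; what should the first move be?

Remove 6, leaving 3.

Positions with no move are W. A position that does have a move is losing for the player to move precisely when every available move leads to a winning position for the opponent. Fill in the labels:
n=0: no move; the opponent has just taken the last matchstick and therefore loses → W
n=1: →0(W) only, which is W, so L
n=2: →1(L), so W
n=3: →2(W) only, which is W, so L
n=4: →3(L), so W
n=5: →4(W) only, which is W, so L
n=6: →5(L), so W
n=7: →1(L), so W
n=8: →1(L), so W
n=9: →3(L), so W
From 9, the L positions reachable in one move are: 3, 1. Any move reaching one of these is winning.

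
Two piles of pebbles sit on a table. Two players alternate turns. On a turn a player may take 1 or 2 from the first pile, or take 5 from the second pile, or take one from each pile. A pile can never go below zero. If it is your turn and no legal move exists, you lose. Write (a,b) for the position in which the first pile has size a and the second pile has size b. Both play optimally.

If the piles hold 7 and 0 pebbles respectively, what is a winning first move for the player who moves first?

Move to (6,0).

Build the W/L table. Terminal = L. A non-terminal position is W if it has a move to some L; otherwise it is L.
No move ever increases a pile, so every position that can arise here has a ≤ 7 and b ≤ 0; it is enough to label the cells with 0 ≤ a ≤ 7 and 0 ≤ b ≤ 0.
Every move lowers a or b (never raises either), so fill the grid row by row in increasing a, and left to right within a row: each cell's successors are then already labelled.
      b=0
a=0:    L
a=1:    W
a=2:    W
a=3:    L
a=4:    W
a=5:    W
a=6:    L
a=7:    W
Cells with no legal move (terminal, hence L): (0,0).
The remaining L cells, each justified by listing all of its moves:
(3,0): L (options (2,0)(W), (1,0)(W) are all W)
(6,0): L (options (5,0)(W), (4,0)(W) are all W)
Every other cell has at least one move into one of the L cells above, so it is W.
From (7,0), the L positions reachable in one move are: (6,0).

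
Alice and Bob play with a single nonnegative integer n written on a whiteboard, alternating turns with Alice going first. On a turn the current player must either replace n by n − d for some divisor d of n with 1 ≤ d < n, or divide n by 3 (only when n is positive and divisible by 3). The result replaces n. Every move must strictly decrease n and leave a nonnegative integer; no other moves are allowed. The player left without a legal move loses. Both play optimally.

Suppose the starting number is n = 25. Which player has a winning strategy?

Bob wins.

Use the standard recursion: the mover loses at a terminal position; elsewhere, the mover wins exactly when some move hands the opponent an L position.
n=0: no move → L
n=1: no move → L
n=2: can move to 1, which is L ⇒ W
n=3: can move to 1, which is L ⇒ W
n=4: moves to 2(W), 3(W); every one is W ⇒ L
n=5: can move to 4, which is L ⇒ W
n=6: can move to 4, which is L ⇒ W
n=7: the only move is to 6(W), a W ⇒ L
n=8: can move to 4, which is L ⇒ W
n=9: moves to 3(W), 6(W), 8(W); every one is W ⇒ L
n=10: can move to 9, which is L ⇒ W
n=11: the only move is to 10(W), a W ⇒ L
n=12: can move to 4, which is L ⇒ W
n=13: the only move is to 12(W), a W ⇒ L
n=14: can move to 7, which is L ⇒ W
n=15: moves to 5(W), 10(W), 12(W), 14(W); every one is W ⇒ L
n=16: can move to 15, which is L ⇒ W
n=17: the only move is to 16(W), a W ⇒ L
n=18: can move to 9, which is L ⇒ W
n=19: the only move is to 18(W), a W ⇒ L
n=20: can move to 15, which is L ⇒ W
n=21: can move to 7, which is L ⇒ W
n=22: can move to 11, which is L ⇒ W
n=23: the only move is to 22(W), a W ⇒ L
n=24: can move to 23, which is L ⇒ W
n=25: moves to 20(W), 24(W); every one is W ⇒ L
Every move from 25 reaches a W position, so the mover loses.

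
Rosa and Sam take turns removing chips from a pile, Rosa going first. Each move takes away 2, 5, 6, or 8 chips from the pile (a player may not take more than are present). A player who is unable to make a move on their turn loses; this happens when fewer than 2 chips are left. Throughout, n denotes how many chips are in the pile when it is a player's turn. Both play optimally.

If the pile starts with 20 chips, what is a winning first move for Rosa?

Classify positions by backward induction: terminal positions (no move available) are L. From any other position, the mover wins iff some move reaches an L.
n=0: no move → L
n=1: no move → L
n=2: →0(L), so W
n=3: →1(L), so W
n=4: →2(W) only, which is W, so L
n=5: →0(L), so W
n=6: →4(L), so W
n=7: →1(L), so W
n=8: →0(L), so W
n=9: →4(L), so W
n=10: →4(L), so W
n=11: →9(W), 6(W), 5(W), 3(W) — all W, so L
n=12: →4(L), so W
n=13: →11(L), so W
n=14: →12(W), 9(W), 8(W), 6(W) — all W, so L
n=15: →13(W), 10(W), 9(W), 7(W) — all W, so L
n=16: →14(L), so W
n=17: →15(L), so W
n=18: →16(W), 13(W), 12(W), 10(W) — all W, so L
n=19: →14(L), so W
n=20: →18(L), so W
From 20, the L positions reachable in one move are: 18, 15, 14. Any move reaching one of these is winning.

Remove 2, leaving 18.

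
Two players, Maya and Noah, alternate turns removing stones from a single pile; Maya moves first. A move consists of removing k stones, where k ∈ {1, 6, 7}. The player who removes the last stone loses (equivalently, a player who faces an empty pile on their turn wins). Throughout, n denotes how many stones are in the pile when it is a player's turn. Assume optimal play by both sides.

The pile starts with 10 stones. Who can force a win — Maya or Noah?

Label each position W (a win for the player to move) or L (a loss). A position with no legal move is W; any other position is W exactly when some move reaches an L, and L when every move reaches a W.
n=0: no move; the opponent has just taken the last stone and therefore loses → W
n=1: only reaches 0(W), which is W → L
n=2: reaches L-position 1 → W
n=3: only reaches 2(W), which is W → L
n=4: reaches L-position 3 → W
n=5: only reaches 4(W), which is W → L
n=6: reaches L-position 5 → W
n=7: reaches L-position 1 → W
n=8: reaches L-position 1 → W
n=9: reaches L-position 3 → W
n=10: reaches L-position 3 → W
The starting position 10 is W: Maya should remove 7, leaving 3, handing over an L position.

Maya wins.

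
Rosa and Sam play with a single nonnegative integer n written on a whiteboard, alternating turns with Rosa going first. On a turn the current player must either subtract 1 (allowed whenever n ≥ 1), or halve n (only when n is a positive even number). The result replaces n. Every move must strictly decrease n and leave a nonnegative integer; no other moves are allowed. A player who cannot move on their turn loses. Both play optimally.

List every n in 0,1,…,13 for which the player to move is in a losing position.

Positions with no move are L. A position that does have a move is losing for the player to move precisely when every available move leads to a winning position for the opponent. Fill in the labels:
n=0: no move → L
n=1: W (go to 0, an L position)
n=2: L (sole option 1(W) is W)
n=3: W (go to 2, an L position)
n=4: W (go to 2, an L position)
n=5: L (sole option 4(W) is W)
n=6: W (go to 5, an L position)
n=7: L (sole option 6(W) is W)
n=8: W (go to 7, an L position)
n=9: L (sole option 8(W) is W)
n=10: W (go to 5, an L position)
n=11: L (sole option 10(W) is W)
n=12: W (go to 11, an L position)
n=13: L (sole option 12(W) is W)
The losing starting values of n are exactly the entries labelled L in this table (7 of them).

0, 2, 5, 7, 9, 11, 13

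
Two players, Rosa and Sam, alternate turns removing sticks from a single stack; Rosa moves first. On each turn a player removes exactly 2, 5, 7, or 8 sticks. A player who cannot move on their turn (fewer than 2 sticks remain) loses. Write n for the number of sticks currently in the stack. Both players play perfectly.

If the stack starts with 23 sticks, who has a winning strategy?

Sam wins.

Label each position W (a win for the player to move) or L (a loss). A position with no legal move is L; any other position is W exactly when some move reaches an L, and L when every move reaches a W.
n=0: no move → L
n=1: no move → L
n=2: →0(L), so W
n=3: →1(L), so W
n=4: →2(W) only, which is W, so L
n=5: →0(L), so W
n=6: →4(L), so W
n=7: →0(L), so W
n=8: →1(L), so W
n=9: →4(L), so W
n=10: →8(W), 5(W), 3(W), 2(W) — all W, so L
n=11: →4(L), so W
n=12: →10(L), so W
n=13: →11(W), 8(W), 6(W), 5(W) — all W, so L
n=14: →12(W), 9(W), 7(W), 6(W) — all W, so L
n=15: →13(L), so W
n=16: →14(L), so W
n=17: →10(L), so W
n=18: →13(L), so W
n=19: →14(L), so W
n=20: →13(L), so W
n=21: →14(L), so W
n=22: →14(L), so W
n=23: →21(W), 18(W), 16(W), 15(W) — all W, so L
Every move from 23 reaches a W position, so the mover loses.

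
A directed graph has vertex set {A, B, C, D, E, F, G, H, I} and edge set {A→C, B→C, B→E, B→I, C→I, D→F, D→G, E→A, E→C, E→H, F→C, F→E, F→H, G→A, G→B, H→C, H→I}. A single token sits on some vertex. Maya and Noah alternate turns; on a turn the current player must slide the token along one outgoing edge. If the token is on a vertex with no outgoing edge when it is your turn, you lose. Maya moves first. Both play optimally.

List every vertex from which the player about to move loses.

Use the standard recursion: the mover loses at a terminal position; elsewhere, the mover wins exactly when some move hands the opponent an L position.
Every edge goes from a vertex to one that appears earlier in the order I, C, A, H, E, B, G, F, D, so processing vertices in that order labels each vertex after all of its successors.
I: no outgoing edge → L
C: can move to I, which is L ⇒ W
A: the only move is to C(W), a W ⇒ L
H: can move to I, which is L ⇒ W
E: can move to A, which is L ⇒ W
B: can move to I, which is L ⇒ W
G: can move to A, which is L ⇒ W
F: moves to E(W), H(W), C(W); every one is W ⇒ L
D: can move to F, which is L ⇒ W
Reading off the rows marked L gives the requested list; there are 3 such vertices.

A, F, I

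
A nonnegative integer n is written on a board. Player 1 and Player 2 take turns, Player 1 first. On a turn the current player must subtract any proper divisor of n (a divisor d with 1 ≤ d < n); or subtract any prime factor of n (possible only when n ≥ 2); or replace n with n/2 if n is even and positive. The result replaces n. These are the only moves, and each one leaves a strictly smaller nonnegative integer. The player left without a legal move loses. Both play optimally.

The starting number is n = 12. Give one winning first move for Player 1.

Label each position W (a win for the player to move) or L (a loss). A position with no legal move is L; any other position is W exactly when some move reaches an L, and L when every move reaches a W.
n=0: no move → L
n=1: no move → L
n=2: reaches L-position 0 → W
n=3: reaches L-position 0 → W
n=4: only reaches 2(W), 3(W), all W → L
n=5: reaches L-position 0 → W
n=6: reaches L-position 4 → W
n=7: reaches L-position 0 → W
n=8: reaches L-position 4 → W
n=9: only reaches 6(W), 8(W), all W → L
n=10: reaches L-position 9 → W
n=11: reaches L-position 0 → W
n=12: reaches L-position 9 → W
From 12, the L positions reachable in one move are: 9.

Move to 9.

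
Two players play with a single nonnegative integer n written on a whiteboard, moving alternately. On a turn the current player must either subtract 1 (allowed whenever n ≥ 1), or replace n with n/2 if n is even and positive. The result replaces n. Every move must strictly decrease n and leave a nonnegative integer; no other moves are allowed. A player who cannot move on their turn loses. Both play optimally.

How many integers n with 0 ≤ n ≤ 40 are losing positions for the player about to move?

Work bottom-up. With no move the player to move loses. Otherwise the position is W if at least one move leads to an L position for the opponent, and L if every move leads to a W.
n=0: no move → L
n=1: can move to 0, which is L ⇒ W
n=2: the only move is to 1(W), a W ⇒ L
n=3: can move to 2, which is L ⇒ W
n=4: can move to 2, which is L ⇒ W
n=5: the only move is to 4(W), a W ⇒ L
n=6: can move to 5, which is L ⇒ W
n=7: the only move is to 6(W), a W ⇒ L
n=8: can move to 7, which is L ⇒ W
n=9: the only move is to 8(W), a W ⇒ L
n=10: can move to 5, which is L ⇒ W
n=11: the only move is to 10(W), a W ⇒ L
n=12: can move to 11, which is L ⇒ W
n=13: the only move is to 12(W), a W ⇒ L
n=14: can move to 7, which is L ⇒ W
n=15: the only move is to 14(W), a W ⇒ L
n=16: can move to 15, which is L ⇒ W
n=17: the only move is to 16(W), a W ⇒ L
n=18: can move to 9, which is L ⇒ W
n=19: the only move is to 18(W), a W ⇒ L
n=20: can move to 19, which is L ⇒ W
n=21: the only move is to 20(W), a W ⇒ L
n=22: can move to 11, which is L ⇒ W
n=23: the only move is to 22(W), a W ⇒ L
n=24: can move to 23, which is L ⇒ W
n=25: the only move is to 24(W), a W ⇒ L
n=26: can move to 13, which is L ⇒ W
n=27: the only move is to 26(W), a W ⇒ L
n=28: can move to 27, which is L ⇒ W
n=29: the only move is to 28(W), a W ⇒ L
n=30: can move to 15, which is L ⇒ W
n=31: the only move is to 30(W), a W ⇒ L
n=32: can move to 31, which is L ⇒ W
n=33: the only move is to 32(W), a W ⇒ L
n=34: can move to 17, which is L ⇒ W
n=35: the only move is to 34(W), a W ⇒ L
n=36: can move to 35, which is L ⇒ W
n=37: the only move is to 36(W), a W ⇒ L
n=38: can move to 19, which is L ⇒ W
n=39: the only move is to 38(W), a W ⇒ L
n=40: can move to 39, which is L ⇒ W
L entries with 0 ≤ n ≤ 40: n = 0, 2, 5, 7, 9, 11, 13, 15, 17, 19, 21, 23, 25, 27, 29, 31, 33, 35, 37, 39; that makes 20.

20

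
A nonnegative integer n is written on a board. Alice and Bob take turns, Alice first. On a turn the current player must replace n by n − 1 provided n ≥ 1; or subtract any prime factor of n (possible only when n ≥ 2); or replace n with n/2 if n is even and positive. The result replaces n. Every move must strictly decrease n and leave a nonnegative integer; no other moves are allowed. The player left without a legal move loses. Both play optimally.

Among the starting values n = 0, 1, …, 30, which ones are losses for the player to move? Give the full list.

Build the W/L table. Terminal = L. A non-terminal position is W if it has a move to some L; otherwise it is L.
n=0: no move → L
n=1: can move to 0, which is L ⇒ W
n=2: can move to 0, which is L ⇒ W
n=3: can move to 0, which is L ⇒ W
n=4: moves to 2(W), 3(W); every one is W ⇒ L
n=5: can move to 0, which is L ⇒ W
n=6: can move to 4, which is L ⇒ W
n=7: can move to 0, which is L ⇒ W
n=8: can move to 4, which is L ⇒ W
n=9: moves to 6(W), 8(W); every one is W ⇒ L
n=10: can move to 9, which is L ⇒ W
n=11: can move to 0, which is L ⇒ W
n=12: can move to 9, which is L ⇒ W
n=13: can move to 0, which is L ⇒ W
n=14: moves to 7(W), 12(W), 13(W); every one is W ⇒ L
n=15: can move to 14, which is L ⇒ W
n=16: can move to 14, which is L ⇒ W
n=17: can move to 0, which is L ⇒ W
n=18: can move to 9, which is L ⇒ W
n=19: can move to 0, which is L ⇒ W
n=20: moves to 10(W), 15(W), 18(W), 19(W); every one is W ⇒ L
n=21: can move to 14, which is L ⇒ W
n=22: can move to 20, which is L ⇒ W
n=23: can move to 0, which is L ⇒ W
n=24: moves to 12(W), 21(W), 22(W), 23(W); every one is W ⇒ L
n=25: can move to 20, which is L ⇒ W
n=26: can move to 24, which is L ⇒ W
n=27: can move to 24, which is L ⇒ W
n=28: can move to 14, which is L ⇒ W
n=29: can move to 0, which is L ⇒ W
n=30: moves to 15(W), 25(W), 27(W), 28(W), 29(W); every one is W ⇒ L
Reading off the rows marked L gives the requested list; there are 7 such values of n.

0, 4, 9, 14, 20, 24, 30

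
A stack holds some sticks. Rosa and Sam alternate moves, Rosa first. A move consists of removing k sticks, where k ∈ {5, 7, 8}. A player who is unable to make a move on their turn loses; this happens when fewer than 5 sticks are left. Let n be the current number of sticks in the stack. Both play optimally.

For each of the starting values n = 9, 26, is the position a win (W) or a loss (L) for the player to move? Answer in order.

Use the standard recursion: the mover loses at a terminal position; elsewhere, the mover wins exactly when some move hands the opponent an L position.
n=0: no move → L
n=1: no move → L
n=2: no move → L
n=3: no move → L
n=4: no move → L
n=5: reaches L-position 0 → W
n=6: reaches L-position 1 → W
n=7: reaches L-position 2 → W
n=8: reaches L-position 3 → W
n=9: reaches L-position 4 → W
n=10: reaches L-position 3 → W
n=11: reaches L-position 4 → W
n=12: reaches L-position 4 → W
n=13: only reaches 8(W), 6(W), 5(W), all W → L
n=14: only reaches 9(W), 7(W), 6(W), all W → L
n=15: only reaches 10(W), 8(W), 7(W), all W → L
n=16: only reaches 11(W), 9(W), 8(W), all W → L
n=17: only reaches 12(W), 10(W), 9(W), all W → L
n=18: reaches L-position 13 → W
n=19: reaches L-position 14 → W
n=20: reaches L-position 15 → W
n=21: reaches L-position 16 → W
n=22: reaches L-position 17 → W
n=23: reaches L-position 16 → W
n=24: reaches L-position 17 → W
n=25: reaches L-position 17 → W
n=26: only reaches 21(W), 19(W), 18(W), all W → L

9: W, 26: L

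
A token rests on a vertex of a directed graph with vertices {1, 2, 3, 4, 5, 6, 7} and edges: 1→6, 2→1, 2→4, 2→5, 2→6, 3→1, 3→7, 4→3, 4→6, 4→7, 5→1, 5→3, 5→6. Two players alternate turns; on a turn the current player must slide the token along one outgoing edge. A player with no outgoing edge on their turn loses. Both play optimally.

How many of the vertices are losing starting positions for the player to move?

Positions with no move are L. A position that does have a move is losing for the player to move precisely when every available move leads to a winning position for the opponent. Fill in the labels:
Every edge goes from a vertex to one that appears earlier in the order 6, 7, 1, 3, 5, 4, 2, so processing vertices in that order labels each vertex after all of its successors.
6: no outgoing edge → L
7: no outgoing edge → L
1: can move to 6, which is L ⇒ W
3: can move to 7, which is L ⇒ W
5: can move to 6, which is L ⇒ W
4: can move to 7, which is L ⇒ W
2: can move to 6, which is L ⇒ W
The L vertices are 6, 7; that is 2 in all.

2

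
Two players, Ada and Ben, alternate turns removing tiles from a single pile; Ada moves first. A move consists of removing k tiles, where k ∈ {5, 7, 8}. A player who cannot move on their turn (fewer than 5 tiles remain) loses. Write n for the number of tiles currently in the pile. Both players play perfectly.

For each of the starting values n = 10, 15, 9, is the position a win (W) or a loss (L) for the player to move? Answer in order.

10: W, 15: L, 9: W

Work bottom-up. With no move the player to move loses. Otherwise the position is W if at least one move leads to an L position for the opponent, and L if every move leads to a W.
n=0: no move → L
n=1: no move → L
n=2: no move → L
n=3: no move → L
n=4: no move → L
n=5: can move to 0, which is L ⇒ W
n=6: can move to 1, which is L ⇒ W
n=7: can move to 2, which is L ⇒ W
n=8: can move to 3, which is L ⇒ W
n=9: can move to 4, which is L ⇒ W
n=10: can move to 3, which is L ⇒ W
n=11: can move to 4, which is L ⇒ W
n=12: can move to 4, which is L ⇒ W
n=13: moves to 8(W), 6(W), 5(W); every one is W ⇒ L
n=14: moves to 9(W), 7(W), 6(W); every one is W ⇒ L
n=15: moves to 10(W), 8(W), 7(W); every one is W ⇒ L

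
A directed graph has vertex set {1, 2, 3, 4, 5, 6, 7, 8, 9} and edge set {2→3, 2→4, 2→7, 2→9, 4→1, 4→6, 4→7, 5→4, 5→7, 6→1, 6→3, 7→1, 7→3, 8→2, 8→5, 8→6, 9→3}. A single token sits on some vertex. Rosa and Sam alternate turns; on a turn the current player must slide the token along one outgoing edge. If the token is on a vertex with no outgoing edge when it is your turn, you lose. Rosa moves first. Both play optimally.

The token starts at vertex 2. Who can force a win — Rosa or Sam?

Label each position W (a win for the player to move) or L (a loss). A position with no legal move is L; any other position is W exactly when some move reaches an L, and L when every move reaches a W.
Every edge goes from a vertex to one that appears earlier in the order 3, 1, 7, 6, 9, 4, 2, 5, 8, so processing vertices in that order labels each vertex after all of its successors.
3: no outgoing edge → L
1: no outgoing edge → L
7: W (go to 1, an L position)
6: W (go to 1, an L position)
9: W (go to 3, an L position)
4: W (go to 1, an L position)
2: W (go to 3, an L position)
5: L (options 4(W), 7(W) are all W)
8: W (go to 5, an L position)
From 2 Rosa can move to 3, reaching an L position.

Rosa wins.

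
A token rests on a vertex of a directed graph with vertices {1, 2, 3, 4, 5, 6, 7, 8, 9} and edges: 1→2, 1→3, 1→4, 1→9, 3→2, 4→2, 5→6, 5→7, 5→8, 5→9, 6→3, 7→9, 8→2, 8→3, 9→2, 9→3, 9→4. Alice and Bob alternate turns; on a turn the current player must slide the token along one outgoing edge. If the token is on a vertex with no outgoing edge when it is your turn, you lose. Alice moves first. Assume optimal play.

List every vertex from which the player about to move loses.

Label each position W (a win for the player to move) or L (a loss). A position with no legal move is L; any other position is W exactly when some move reaches an L, and L when every move reaches a W.
Every edge goes from a vertex to one that appears earlier in the order 2, 3, 6, 4, 9, 8, 7, 5, 1, so processing vertices in that order labels each vertex after all of its successors.
2: no outgoing edge → L
3: reaches L-position 2 → W
6: only reaches 3(W), which is W → L
4: reaches L-position 2 → W
9: reaches L-position 2 → W
8: reaches L-position 2 → W
7: only reaches 9(W), which is W → L
5: reaches L-position 7 → W
1: reaches L-position 2 → W
The losing starting vertices are exactly the entries labelled L in this table (3 of them).

2, 6, 7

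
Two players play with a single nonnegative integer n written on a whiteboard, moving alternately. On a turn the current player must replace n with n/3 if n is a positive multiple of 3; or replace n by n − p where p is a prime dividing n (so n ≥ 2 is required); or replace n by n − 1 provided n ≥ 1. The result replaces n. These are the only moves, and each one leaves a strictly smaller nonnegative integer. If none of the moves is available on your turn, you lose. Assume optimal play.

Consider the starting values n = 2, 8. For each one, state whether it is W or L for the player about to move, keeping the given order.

Compute win/loss labels from the base case upward. A position with no move is L. Any other position is W if it can reach an L in one move, else L.
n=0: no move → L
n=1: W (go to 0, an L position)
n=2: W (go to 0, an L position)
n=3: W (go to 0, an L position)
n=4: L (options 2(W), 3(W) are all W)
n=5: W (go to 0, an L position)
n=6: W (go to 4, an L position)
n=7: W (go to 0, an L position)
n=8: L (options 6(W), 7(W) are all W)

2: W, 8: L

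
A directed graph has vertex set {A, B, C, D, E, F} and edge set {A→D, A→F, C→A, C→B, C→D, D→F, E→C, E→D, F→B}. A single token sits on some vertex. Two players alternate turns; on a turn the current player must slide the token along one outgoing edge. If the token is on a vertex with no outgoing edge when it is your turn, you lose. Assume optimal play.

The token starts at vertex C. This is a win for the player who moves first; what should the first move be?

Move to D.

Build the W/L table. Terminal = L. A non-terminal position is W if it has a move to some L; otherwise it is L.
Every edge goes from a vertex to one that appears earlier in the order B, F, D, A, C, E, so processing vertices in that order labels each vertex after all of its successors.
B: no outgoing edge → L
F: reaches L-position B → W
D: only reaches F(W), which is W → L
A: reaches L-position D → W
C: reaches L-position D → W
E: reaches L-position D → W
From C, the L positions reachable in one move are: D, B. Any move reaching one of these is winning.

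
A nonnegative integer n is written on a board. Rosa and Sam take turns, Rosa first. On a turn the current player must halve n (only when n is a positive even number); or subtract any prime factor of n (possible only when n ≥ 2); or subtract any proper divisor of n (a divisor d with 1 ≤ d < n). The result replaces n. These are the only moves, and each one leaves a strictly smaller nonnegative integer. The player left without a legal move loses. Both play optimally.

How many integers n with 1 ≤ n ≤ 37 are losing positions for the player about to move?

Label each position W (a win for the player to move) or L (a loss). A position with no legal move is L; any other position is W exactly when some move reaches an L, and L when every move reaches a W.
n=0: no move → L
n=1: no move → L
n=2: reaches L-position 0 → W
n=3: reaches L-position 0 → W
n=4: only reaches 2(W), 3(W), all W → L
n=5: reaches L-position 0 → W
n=6: reaches L-position 4 → W
n=7: reaches L-position 0 → W
n=8: reaches L-position 4 → W
n=9: only reaches 6(W), 8(W), all W → L
n=10: reaches L-position 9 → W
n=11: reaches L-position 0 → W
n=12: reaches L-position 9 → W
n=13: reaches L-position 0 → W
n=14: only reaches 7(W), 12(W), 13(W), all W → L
n=15: reaches L-position 14 → W
n=16: reaches L-position 14 → W
n=17: reaches L-position 0 → W
n=18: reaches L-position 9 → W
n=19: reaches L-position 0 → W
n=20: only reaches 10(W), 15(W), 16(W), 18(W), 19(W), all W → L
n=21: reaches L-position 14 → W
n=22: reaches L-position 20 → W
n=23: reaches L-position 0 → W
n=24: reaches L-position 20 → W
n=25: reaches L-position 20 → W
n=26: only reaches 13(W), 24(W), 25(W), all W → L
n=27: reaches L-position 26 → W
n=28: reaches L-position 14 → W
n=29: reaches L-position 0 → W
n=30: reaches L-position 20 → W
n=31: reaches L-position 0 → W
n=32: only reaches 16(W), 24(W), 28(W), 30(W), 31(W), all W → L
n=33: reaches L-position 32 → W
n=34: reaches L-position 32 → W
n=35: only reaches 28(W), 30(W), 34(W), all W → L
n=36: reaches L-position 32 → W
n=37: reaches L-position 0 → W
L entries with 1 ≤ n ≤ 37 (n=0 is outside the asked range and is not counted): n = 1, 4, 9, 14, 20, 26, 32, 35; that makes 8.

8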